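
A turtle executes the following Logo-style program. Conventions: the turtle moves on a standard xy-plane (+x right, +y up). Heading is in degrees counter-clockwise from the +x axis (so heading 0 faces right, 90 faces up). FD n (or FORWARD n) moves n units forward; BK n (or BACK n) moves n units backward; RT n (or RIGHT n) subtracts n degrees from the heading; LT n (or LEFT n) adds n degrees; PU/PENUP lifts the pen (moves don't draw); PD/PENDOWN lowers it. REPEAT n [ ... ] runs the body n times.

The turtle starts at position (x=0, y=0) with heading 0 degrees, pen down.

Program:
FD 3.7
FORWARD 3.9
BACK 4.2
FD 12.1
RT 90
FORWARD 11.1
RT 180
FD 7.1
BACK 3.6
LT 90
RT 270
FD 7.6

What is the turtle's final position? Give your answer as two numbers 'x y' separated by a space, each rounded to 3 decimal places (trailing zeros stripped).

Executing turtle program step by step:
Start: pos=(0,0), heading=0, pen down
FD 3.7: (0,0) -> (3.7,0) [heading=0, draw]
FD 3.9: (3.7,0) -> (7.6,0) [heading=0, draw]
BK 4.2: (7.6,0) -> (3.4,0) [heading=0, draw]
FD 12.1: (3.4,0) -> (15.5,0) [heading=0, draw]
RT 90: heading 0 -> 270
FD 11.1: (15.5,0) -> (15.5,-11.1) [heading=270, draw]
RT 180: heading 270 -> 90
FD 7.1: (15.5,-11.1) -> (15.5,-4) [heading=90, draw]
BK 3.6: (15.5,-4) -> (15.5,-7.6) [heading=90, draw]
LT 90: heading 90 -> 180
RT 270: heading 180 -> 270
FD 7.6: (15.5,-7.6) -> (15.5,-15.2) [heading=270, draw]
Final: pos=(15.5,-15.2), heading=270, 8 segment(s) drawn

Answer: 15.5 -15.2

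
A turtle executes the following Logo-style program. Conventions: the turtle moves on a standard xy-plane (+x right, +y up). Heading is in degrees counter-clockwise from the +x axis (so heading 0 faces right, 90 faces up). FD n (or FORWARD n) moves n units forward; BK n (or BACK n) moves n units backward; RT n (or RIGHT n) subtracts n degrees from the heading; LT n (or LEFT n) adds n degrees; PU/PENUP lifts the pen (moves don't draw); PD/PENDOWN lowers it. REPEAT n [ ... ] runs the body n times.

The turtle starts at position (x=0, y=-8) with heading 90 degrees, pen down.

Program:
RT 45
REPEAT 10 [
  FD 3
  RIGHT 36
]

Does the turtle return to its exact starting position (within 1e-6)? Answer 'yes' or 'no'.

Answer: yes

Derivation:
Executing turtle program step by step:
Start: pos=(0,-8), heading=90, pen down
RT 45: heading 90 -> 45
REPEAT 10 [
  -- iteration 1/10 --
  FD 3: (0,-8) -> (2.121,-5.879) [heading=45, draw]
  RT 36: heading 45 -> 9
  -- iteration 2/10 --
  FD 3: (2.121,-5.879) -> (5.084,-5.409) [heading=9, draw]
  RT 36: heading 9 -> 333
  -- iteration 3/10 --
  FD 3: (5.084,-5.409) -> (7.757,-6.771) [heading=333, draw]
  RT 36: heading 333 -> 297
  -- iteration 4/10 --
  FD 3: (7.757,-6.771) -> (9.119,-9.444) [heading=297, draw]
  RT 36: heading 297 -> 261
  -- iteration 5/10 --
  FD 3: (9.119,-9.444) -> (8.65,-12.407) [heading=261, draw]
  RT 36: heading 261 -> 225
  -- iteration 6/10 --
  FD 3: (8.65,-12.407) -> (6.529,-14.529) [heading=225, draw]
  RT 36: heading 225 -> 189
  -- iteration 7/10 --
  FD 3: (6.529,-14.529) -> (3.566,-14.998) [heading=189, draw]
  RT 36: heading 189 -> 153
  -- iteration 8/10 --
  FD 3: (3.566,-14.998) -> (0.893,-13.636) [heading=153, draw]
  RT 36: heading 153 -> 117
  -- iteration 9/10 --
  FD 3: (0.893,-13.636) -> (-0.469,-10.963) [heading=117, draw]
  RT 36: heading 117 -> 81
  -- iteration 10/10 --
  FD 3: (-0.469,-10.963) -> (0,-8) [heading=81, draw]
  RT 36: heading 81 -> 45
]
Final: pos=(0,-8), heading=45, 10 segment(s) drawn

Start position: (0, -8)
Final position: (0, -8)
Distance = 0; < 1e-6 -> CLOSED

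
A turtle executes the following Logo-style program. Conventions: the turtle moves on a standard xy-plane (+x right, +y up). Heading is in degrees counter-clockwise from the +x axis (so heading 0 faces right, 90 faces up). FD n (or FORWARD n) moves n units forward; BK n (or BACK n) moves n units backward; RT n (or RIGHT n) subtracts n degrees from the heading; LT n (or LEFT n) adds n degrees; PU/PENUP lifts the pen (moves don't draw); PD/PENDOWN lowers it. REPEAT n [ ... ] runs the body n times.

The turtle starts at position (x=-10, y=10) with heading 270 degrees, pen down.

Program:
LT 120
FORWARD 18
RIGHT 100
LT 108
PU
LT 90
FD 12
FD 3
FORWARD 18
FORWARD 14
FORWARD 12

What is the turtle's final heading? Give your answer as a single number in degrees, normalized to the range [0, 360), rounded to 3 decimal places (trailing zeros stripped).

Answer: 128

Derivation:
Executing turtle program step by step:
Start: pos=(-10,10), heading=270, pen down
LT 120: heading 270 -> 30
FD 18: (-10,10) -> (5.588,19) [heading=30, draw]
RT 100: heading 30 -> 290
LT 108: heading 290 -> 38
PU: pen up
LT 90: heading 38 -> 128
FD 12: (5.588,19) -> (-1.799,28.456) [heading=128, move]
FD 3: (-1.799,28.456) -> (-3.646,30.82) [heading=128, move]
FD 18: (-3.646,30.82) -> (-14.728,45.004) [heading=128, move]
FD 14: (-14.728,45.004) -> (-23.348,56.037) [heading=128, move]
FD 12: (-23.348,56.037) -> (-30.736,65.493) [heading=128, move]
Final: pos=(-30.736,65.493), heading=128, 1 segment(s) drawn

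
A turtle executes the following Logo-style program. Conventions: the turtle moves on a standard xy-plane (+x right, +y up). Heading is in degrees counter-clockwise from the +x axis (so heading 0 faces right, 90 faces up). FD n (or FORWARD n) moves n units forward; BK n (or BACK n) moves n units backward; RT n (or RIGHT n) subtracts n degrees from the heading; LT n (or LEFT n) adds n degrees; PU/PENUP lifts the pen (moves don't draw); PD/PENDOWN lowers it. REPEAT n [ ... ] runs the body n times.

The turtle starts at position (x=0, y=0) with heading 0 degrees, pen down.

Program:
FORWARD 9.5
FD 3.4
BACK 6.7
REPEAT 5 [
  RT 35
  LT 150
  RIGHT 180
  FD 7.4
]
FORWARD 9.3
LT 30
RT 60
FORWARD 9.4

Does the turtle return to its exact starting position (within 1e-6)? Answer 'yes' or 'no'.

Executing turtle program step by step:
Start: pos=(0,0), heading=0, pen down
FD 9.5: (0,0) -> (9.5,0) [heading=0, draw]
FD 3.4: (9.5,0) -> (12.9,0) [heading=0, draw]
BK 6.7: (12.9,0) -> (6.2,0) [heading=0, draw]
REPEAT 5 [
  -- iteration 1/5 --
  RT 35: heading 0 -> 325
  LT 150: heading 325 -> 115
  RT 180: heading 115 -> 295
  FD 7.4: (6.2,0) -> (9.327,-6.707) [heading=295, draw]
  -- iteration 2/5 --
  RT 35: heading 295 -> 260
  LT 150: heading 260 -> 50
  RT 180: heading 50 -> 230
  FD 7.4: (9.327,-6.707) -> (4.571,-12.375) [heading=230, draw]
  -- iteration 3/5 --
  RT 35: heading 230 -> 195
  LT 150: heading 195 -> 345
  RT 180: heading 345 -> 165
  FD 7.4: (4.571,-12.375) -> (-2.577,-10.46) [heading=165, draw]
  -- iteration 4/5 --
  RT 35: heading 165 -> 130
  LT 150: heading 130 -> 280
  RT 180: heading 280 -> 100
  FD 7.4: (-2.577,-10.46) -> (-3.862,-3.173) [heading=100, draw]
  -- iteration 5/5 --
  RT 35: heading 100 -> 65
  LT 150: heading 65 -> 215
  RT 180: heading 215 -> 35
  FD 7.4: (-3.862,-3.173) -> (2.2,1.072) [heading=35, draw]
]
FD 9.3: (2.2,1.072) -> (9.818,6.406) [heading=35, draw]
LT 30: heading 35 -> 65
RT 60: heading 65 -> 5
FD 9.4: (9.818,6.406) -> (19.182,7.225) [heading=5, draw]
Final: pos=(19.182,7.225), heading=5, 10 segment(s) drawn

Start position: (0, 0)
Final position: (19.182, 7.225)
Distance = 20.498; >= 1e-6 -> NOT closed

Answer: no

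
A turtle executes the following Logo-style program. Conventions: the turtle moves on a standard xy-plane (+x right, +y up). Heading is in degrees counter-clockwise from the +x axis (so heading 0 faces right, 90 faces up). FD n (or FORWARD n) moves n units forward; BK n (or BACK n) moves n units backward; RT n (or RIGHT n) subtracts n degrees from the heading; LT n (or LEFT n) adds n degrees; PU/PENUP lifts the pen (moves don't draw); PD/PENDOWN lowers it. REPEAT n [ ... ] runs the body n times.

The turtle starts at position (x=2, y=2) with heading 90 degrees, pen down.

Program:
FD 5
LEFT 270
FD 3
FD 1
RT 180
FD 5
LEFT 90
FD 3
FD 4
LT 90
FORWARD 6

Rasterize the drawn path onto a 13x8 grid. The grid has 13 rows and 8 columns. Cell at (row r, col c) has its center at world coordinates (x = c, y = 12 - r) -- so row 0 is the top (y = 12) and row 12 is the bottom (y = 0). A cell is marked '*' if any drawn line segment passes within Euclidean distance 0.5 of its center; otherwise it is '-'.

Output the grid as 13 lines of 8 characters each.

Answer: --------
--------
--------
--------
--------
-******-
-**-----
-**-----
-**-----
-**-----
-**-----
-*------
-*******

Derivation:
Segment 0: (2,2) -> (2,7)
Segment 1: (2,7) -> (5,7)
Segment 2: (5,7) -> (6,7)
Segment 3: (6,7) -> (1,7)
Segment 4: (1,7) -> (1,4)
Segment 5: (1,4) -> (1,0)
Segment 6: (1,0) -> (7,-0)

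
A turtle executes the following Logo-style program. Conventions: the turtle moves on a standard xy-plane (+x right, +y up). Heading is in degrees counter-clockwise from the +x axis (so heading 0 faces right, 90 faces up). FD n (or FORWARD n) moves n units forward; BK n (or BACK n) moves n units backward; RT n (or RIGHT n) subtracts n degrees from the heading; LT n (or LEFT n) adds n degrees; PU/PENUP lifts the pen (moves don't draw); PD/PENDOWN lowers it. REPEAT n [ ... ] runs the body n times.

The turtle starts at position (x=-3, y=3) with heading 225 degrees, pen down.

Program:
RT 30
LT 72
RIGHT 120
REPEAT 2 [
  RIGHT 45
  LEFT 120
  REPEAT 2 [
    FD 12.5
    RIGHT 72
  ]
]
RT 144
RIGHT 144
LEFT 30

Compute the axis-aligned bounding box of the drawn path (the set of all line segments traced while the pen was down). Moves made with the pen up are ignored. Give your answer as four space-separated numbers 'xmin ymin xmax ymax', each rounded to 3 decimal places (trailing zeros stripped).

Executing turtle program step by step:
Start: pos=(-3,3), heading=225, pen down
RT 30: heading 225 -> 195
LT 72: heading 195 -> 267
RT 120: heading 267 -> 147
REPEAT 2 [
  -- iteration 1/2 --
  RT 45: heading 147 -> 102
  LT 120: heading 102 -> 222
  REPEAT 2 [
    -- iteration 1/2 --
    FD 12.5: (-3,3) -> (-12.289,-5.364) [heading=222, draw]
    RT 72: heading 222 -> 150
    -- iteration 2/2 --
    FD 12.5: (-12.289,-5.364) -> (-23.115,0.886) [heading=150, draw]
    RT 72: heading 150 -> 78
  ]
  -- iteration 2/2 --
  RT 45: heading 78 -> 33
  LT 120: heading 33 -> 153
  REPEAT 2 [
    -- iteration 1/2 --
    FD 12.5: (-23.115,0.886) -> (-34.252,6.561) [heading=153, draw]
    RT 72: heading 153 -> 81
    -- iteration 2/2 --
    FD 12.5: (-34.252,6.561) -> (-32.297,18.907) [heading=81, draw]
    RT 72: heading 81 -> 9
  ]
]
RT 144: heading 9 -> 225
RT 144: heading 225 -> 81
LT 30: heading 81 -> 111
Final: pos=(-32.297,18.907), heading=111, 4 segment(s) drawn

Segment endpoints: x in {-34.252, -32.297, -23.115, -12.289, -3}, y in {-5.364, 0.886, 3, 6.561, 18.907}
xmin=-34.252, ymin=-5.364, xmax=-3, ymax=18.907

Answer: -34.252 -5.364 -3 18.907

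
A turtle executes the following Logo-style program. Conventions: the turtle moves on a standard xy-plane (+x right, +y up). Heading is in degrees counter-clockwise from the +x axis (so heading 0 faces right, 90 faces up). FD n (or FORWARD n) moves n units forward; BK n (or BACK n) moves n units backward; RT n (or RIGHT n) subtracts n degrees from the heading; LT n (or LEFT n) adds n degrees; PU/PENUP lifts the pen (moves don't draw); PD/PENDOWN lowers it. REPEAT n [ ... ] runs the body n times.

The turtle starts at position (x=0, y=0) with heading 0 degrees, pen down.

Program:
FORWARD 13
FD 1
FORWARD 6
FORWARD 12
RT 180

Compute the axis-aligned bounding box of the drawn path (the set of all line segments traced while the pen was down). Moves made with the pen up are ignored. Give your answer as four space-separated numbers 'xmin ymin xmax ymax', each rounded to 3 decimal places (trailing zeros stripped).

Answer: 0 0 32 0

Derivation:
Executing turtle program step by step:
Start: pos=(0,0), heading=0, pen down
FD 13: (0,0) -> (13,0) [heading=0, draw]
FD 1: (13,0) -> (14,0) [heading=0, draw]
FD 6: (14,0) -> (20,0) [heading=0, draw]
FD 12: (20,0) -> (32,0) [heading=0, draw]
RT 180: heading 0 -> 180
Final: pos=(32,0), heading=180, 4 segment(s) drawn

Segment endpoints: x in {0, 13, 14, 20, 32}, y in {0}
xmin=0, ymin=0, xmax=32, ymax=0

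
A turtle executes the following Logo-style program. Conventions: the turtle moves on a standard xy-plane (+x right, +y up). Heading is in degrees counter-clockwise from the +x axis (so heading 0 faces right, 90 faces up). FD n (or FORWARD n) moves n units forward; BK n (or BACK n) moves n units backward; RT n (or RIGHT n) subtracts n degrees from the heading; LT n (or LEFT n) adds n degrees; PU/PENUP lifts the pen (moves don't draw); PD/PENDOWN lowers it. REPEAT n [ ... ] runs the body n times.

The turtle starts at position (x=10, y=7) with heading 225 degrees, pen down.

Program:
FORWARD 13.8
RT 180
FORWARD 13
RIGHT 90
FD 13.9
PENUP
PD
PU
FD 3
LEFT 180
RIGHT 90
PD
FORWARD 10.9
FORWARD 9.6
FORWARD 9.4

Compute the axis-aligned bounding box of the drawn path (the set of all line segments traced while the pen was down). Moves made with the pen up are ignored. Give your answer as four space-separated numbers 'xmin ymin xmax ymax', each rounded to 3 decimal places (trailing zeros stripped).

Answer: 0.242 -5.516 42.527 15.627

Derivation:
Executing turtle program step by step:
Start: pos=(10,7), heading=225, pen down
FD 13.8: (10,7) -> (0.242,-2.758) [heading=225, draw]
RT 180: heading 225 -> 45
FD 13: (0.242,-2.758) -> (9.434,6.434) [heading=45, draw]
RT 90: heading 45 -> 315
FD 13.9: (9.434,6.434) -> (19.263,-3.394) [heading=315, draw]
PU: pen up
PD: pen down
PU: pen up
FD 3: (19.263,-3.394) -> (21.384,-5.516) [heading=315, move]
LT 180: heading 315 -> 135
RT 90: heading 135 -> 45
PD: pen down
FD 10.9: (21.384,-5.516) -> (29.092,2.192) [heading=45, draw]
FD 9.6: (29.092,2.192) -> (35.88,8.98) [heading=45, draw]
FD 9.4: (35.88,8.98) -> (42.527,15.627) [heading=45, draw]
Final: pos=(42.527,15.627), heading=45, 6 segment(s) drawn

Segment endpoints: x in {0.242, 9.434, 10, 19.263, 21.384, 29.092, 35.88, 42.527}, y in {-5.516, -3.394, -2.758, 2.192, 6.434, 7, 8.98, 15.627}
xmin=0.242, ymin=-5.516, xmax=42.527, ymax=15.627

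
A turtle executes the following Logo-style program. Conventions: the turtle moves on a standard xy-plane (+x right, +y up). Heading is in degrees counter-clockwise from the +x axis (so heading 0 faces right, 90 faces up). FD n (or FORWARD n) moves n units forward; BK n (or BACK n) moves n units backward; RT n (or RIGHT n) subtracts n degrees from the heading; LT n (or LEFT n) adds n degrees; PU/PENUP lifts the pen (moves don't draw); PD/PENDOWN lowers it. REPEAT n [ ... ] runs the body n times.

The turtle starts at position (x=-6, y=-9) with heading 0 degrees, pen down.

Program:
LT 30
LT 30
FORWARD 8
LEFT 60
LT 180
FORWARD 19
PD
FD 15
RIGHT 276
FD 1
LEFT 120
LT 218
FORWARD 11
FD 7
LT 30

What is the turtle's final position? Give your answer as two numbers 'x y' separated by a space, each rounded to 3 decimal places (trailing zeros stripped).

Answer: 33.903 -30.482

Derivation:
Executing turtle program step by step:
Start: pos=(-6,-9), heading=0, pen down
LT 30: heading 0 -> 30
LT 30: heading 30 -> 60
FD 8: (-6,-9) -> (-2,-2.072) [heading=60, draw]
LT 60: heading 60 -> 120
LT 180: heading 120 -> 300
FD 19: (-2,-2.072) -> (7.5,-18.526) [heading=300, draw]
PD: pen down
FD 15: (7.5,-18.526) -> (15,-31.517) [heading=300, draw]
RT 276: heading 300 -> 24
FD 1: (15,-31.517) -> (15.914,-31.11) [heading=24, draw]
LT 120: heading 24 -> 144
LT 218: heading 144 -> 2
FD 11: (15.914,-31.11) -> (26.907,-30.726) [heading=2, draw]
FD 7: (26.907,-30.726) -> (33.903,-30.482) [heading=2, draw]
LT 30: heading 2 -> 32
Final: pos=(33.903,-30.482), heading=32, 6 segment(s) drawn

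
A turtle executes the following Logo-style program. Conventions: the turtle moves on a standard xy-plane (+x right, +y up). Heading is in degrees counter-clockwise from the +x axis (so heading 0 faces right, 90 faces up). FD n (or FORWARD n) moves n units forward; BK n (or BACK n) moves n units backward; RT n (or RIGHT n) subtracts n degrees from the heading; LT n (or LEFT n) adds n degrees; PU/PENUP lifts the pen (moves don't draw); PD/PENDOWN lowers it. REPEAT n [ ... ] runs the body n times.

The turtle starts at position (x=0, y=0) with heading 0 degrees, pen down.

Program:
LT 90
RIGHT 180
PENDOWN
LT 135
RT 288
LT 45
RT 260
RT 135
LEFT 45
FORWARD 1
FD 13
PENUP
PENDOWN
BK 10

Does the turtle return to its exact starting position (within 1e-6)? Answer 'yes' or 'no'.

Executing turtle program step by step:
Start: pos=(0,0), heading=0, pen down
LT 90: heading 0 -> 90
RT 180: heading 90 -> 270
PD: pen down
LT 135: heading 270 -> 45
RT 288: heading 45 -> 117
LT 45: heading 117 -> 162
RT 260: heading 162 -> 262
RT 135: heading 262 -> 127
LT 45: heading 127 -> 172
FD 1: (0,0) -> (-0.99,0.139) [heading=172, draw]
FD 13: (-0.99,0.139) -> (-13.864,1.948) [heading=172, draw]
PU: pen up
PD: pen down
BK 10: (-13.864,1.948) -> (-3.961,0.557) [heading=172, draw]
Final: pos=(-3.961,0.557), heading=172, 3 segment(s) drawn

Start position: (0, 0)
Final position: (-3.961, 0.557)
Distance = 4; >= 1e-6 -> NOT closed

Answer: no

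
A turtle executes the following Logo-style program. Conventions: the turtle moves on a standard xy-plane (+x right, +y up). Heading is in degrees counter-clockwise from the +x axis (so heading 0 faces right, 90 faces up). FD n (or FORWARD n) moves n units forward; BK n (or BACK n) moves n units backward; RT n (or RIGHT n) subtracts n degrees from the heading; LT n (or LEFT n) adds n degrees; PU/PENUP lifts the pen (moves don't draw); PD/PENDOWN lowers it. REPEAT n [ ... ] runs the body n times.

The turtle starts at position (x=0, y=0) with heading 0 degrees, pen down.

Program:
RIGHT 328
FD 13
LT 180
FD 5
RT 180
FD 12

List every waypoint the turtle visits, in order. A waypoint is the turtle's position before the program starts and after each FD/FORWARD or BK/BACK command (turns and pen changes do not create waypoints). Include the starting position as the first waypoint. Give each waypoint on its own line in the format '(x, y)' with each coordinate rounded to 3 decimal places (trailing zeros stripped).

Executing turtle program step by step:
Start: pos=(0,0), heading=0, pen down
RT 328: heading 0 -> 32
FD 13: (0,0) -> (11.025,6.889) [heading=32, draw]
LT 180: heading 32 -> 212
FD 5: (11.025,6.889) -> (6.784,4.239) [heading=212, draw]
RT 180: heading 212 -> 32
FD 12: (6.784,4.239) -> (16.961,10.598) [heading=32, draw]
Final: pos=(16.961,10.598), heading=32, 3 segment(s) drawn
Waypoints (4 total):
(0, 0)
(11.025, 6.889)
(6.784, 4.239)
(16.961, 10.598)

Answer: (0, 0)
(11.025, 6.889)
(6.784, 4.239)
(16.961, 10.598)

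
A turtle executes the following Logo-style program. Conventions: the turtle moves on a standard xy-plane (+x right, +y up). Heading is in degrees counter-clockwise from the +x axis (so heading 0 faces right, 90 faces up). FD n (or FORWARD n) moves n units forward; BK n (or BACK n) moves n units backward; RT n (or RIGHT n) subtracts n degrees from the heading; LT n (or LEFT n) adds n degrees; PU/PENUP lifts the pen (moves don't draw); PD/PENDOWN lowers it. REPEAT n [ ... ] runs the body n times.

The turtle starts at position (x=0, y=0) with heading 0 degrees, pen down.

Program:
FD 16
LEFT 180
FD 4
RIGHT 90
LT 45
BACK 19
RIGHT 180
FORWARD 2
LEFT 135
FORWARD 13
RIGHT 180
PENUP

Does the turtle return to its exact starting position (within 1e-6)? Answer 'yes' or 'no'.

Executing turtle program step by step:
Start: pos=(0,0), heading=0, pen down
FD 16: (0,0) -> (16,0) [heading=0, draw]
LT 180: heading 0 -> 180
FD 4: (16,0) -> (12,0) [heading=180, draw]
RT 90: heading 180 -> 90
LT 45: heading 90 -> 135
BK 19: (12,0) -> (25.435,-13.435) [heading=135, draw]
RT 180: heading 135 -> 315
FD 2: (25.435,-13.435) -> (26.849,-14.849) [heading=315, draw]
LT 135: heading 315 -> 90
FD 13: (26.849,-14.849) -> (26.849,-1.849) [heading=90, draw]
RT 180: heading 90 -> 270
PU: pen up
Final: pos=(26.849,-1.849), heading=270, 5 segment(s) drawn

Start position: (0, 0)
Final position: (26.849, -1.849)
Distance = 26.913; >= 1e-6 -> NOT closed

Answer: no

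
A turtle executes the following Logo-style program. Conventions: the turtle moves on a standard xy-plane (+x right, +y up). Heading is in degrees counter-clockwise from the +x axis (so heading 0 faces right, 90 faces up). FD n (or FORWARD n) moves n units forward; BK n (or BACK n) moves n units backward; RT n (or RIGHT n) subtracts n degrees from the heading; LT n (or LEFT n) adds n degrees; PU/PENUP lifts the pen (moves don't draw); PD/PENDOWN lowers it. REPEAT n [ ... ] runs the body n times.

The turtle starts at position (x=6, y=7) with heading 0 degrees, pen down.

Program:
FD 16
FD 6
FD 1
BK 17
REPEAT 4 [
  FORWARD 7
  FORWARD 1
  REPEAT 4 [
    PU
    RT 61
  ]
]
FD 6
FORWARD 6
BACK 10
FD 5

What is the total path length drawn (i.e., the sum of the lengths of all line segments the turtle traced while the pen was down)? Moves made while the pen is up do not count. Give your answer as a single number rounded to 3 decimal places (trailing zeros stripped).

Executing turtle program step by step:
Start: pos=(6,7), heading=0, pen down
FD 16: (6,7) -> (22,7) [heading=0, draw]
FD 6: (22,7) -> (28,7) [heading=0, draw]
FD 1: (28,7) -> (29,7) [heading=0, draw]
BK 17: (29,7) -> (12,7) [heading=0, draw]
REPEAT 4 [
  -- iteration 1/4 --
  FD 7: (12,7) -> (19,7) [heading=0, draw]
  FD 1: (19,7) -> (20,7) [heading=0, draw]
  REPEAT 4 [
    -- iteration 1/4 --
    PU: pen up
    RT 61: heading 0 -> 299
    -- iteration 2/4 --
    PU: pen up
    RT 61: heading 299 -> 238
    -- iteration 3/4 --
    PU: pen up
    RT 61: heading 238 -> 177
    -- iteration 4/4 --
    PU: pen up
    RT 61: heading 177 -> 116
  ]
  -- iteration 2/4 --
  FD 7: (20,7) -> (16.931,13.292) [heading=116, move]
  FD 1: (16.931,13.292) -> (16.493,14.19) [heading=116, move]
  REPEAT 4 [
    -- iteration 1/4 --
    PU: pen up
    RT 61: heading 116 -> 55
    -- iteration 2/4 --
    PU: pen up
    RT 61: heading 55 -> 354
    -- iteration 3/4 --
    PU: pen up
    RT 61: heading 354 -> 293
    -- iteration 4/4 --
    PU: pen up
    RT 61: heading 293 -> 232
  ]
  -- iteration 3/4 --
  FD 7: (16.493,14.19) -> (12.183,8.674) [heading=232, move]
  FD 1: (12.183,8.674) -> (11.568,7.886) [heading=232, move]
  REPEAT 4 [
    -- iteration 1/4 --
    PU: pen up
    RT 61: heading 232 -> 171
    -- iteration 2/4 --
    PU: pen up
    RT 61: heading 171 -> 110
    -- iteration 3/4 --
    PU: pen up
    RT 61: heading 110 -> 49
    -- iteration 4/4 --
    PU: pen up
    RT 61: heading 49 -> 348
  ]
  -- iteration 4/4 --
  FD 7: (11.568,7.886) -> (18.415,6.431) [heading=348, move]
  FD 1: (18.415,6.431) -> (19.393,6.223) [heading=348, move]
  REPEAT 4 [
    -- iteration 1/4 --
    PU: pen up
    RT 61: heading 348 -> 287
    -- iteration 2/4 --
    PU: pen up
    RT 61: heading 287 -> 226
    -- iteration 3/4 --
    PU: pen up
    RT 61: heading 226 -> 165
    -- iteration 4/4 --
    PU: pen up
    RT 61: heading 165 -> 104
  ]
]
FD 6: (19.393,6.223) -> (17.941,12.045) [heading=104, move]
FD 6: (17.941,12.045) -> (16.49,17.867) [heading=104, move]
BK 10: (16.49,17.867) -> (18.909,8.164) [heading=104, move]
FD 5: (18.909,8.164) -> (17.699,13.015) [heading=104, move]
Final: pos=(17.699,13.015), heading=104, 6 segment(s) drawn

Segment lengths:
  seg 1: (6,7) -> (22,7), length = 16
  seg 2: (22,7) -> (28,7), length = 6
  seg 3: (28,7) -> (29,7), length = 1
  seg 4: (29,7) -> (12,7), length = 17
  seg 5: (12,7) -> (19,7), length = 7
  seg 6: (19,7) -> (20,7), length = 1
Total = 48

Answer: 48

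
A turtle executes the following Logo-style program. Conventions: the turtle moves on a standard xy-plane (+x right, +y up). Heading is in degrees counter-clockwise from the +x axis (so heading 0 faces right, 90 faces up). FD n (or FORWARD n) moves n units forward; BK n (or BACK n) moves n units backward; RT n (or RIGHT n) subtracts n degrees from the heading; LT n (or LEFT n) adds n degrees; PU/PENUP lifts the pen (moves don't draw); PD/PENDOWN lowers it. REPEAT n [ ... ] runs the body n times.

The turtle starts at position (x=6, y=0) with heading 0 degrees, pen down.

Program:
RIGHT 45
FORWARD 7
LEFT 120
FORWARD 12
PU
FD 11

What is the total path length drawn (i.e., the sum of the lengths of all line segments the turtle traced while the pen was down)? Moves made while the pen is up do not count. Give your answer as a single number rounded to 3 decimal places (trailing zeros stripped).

Answer: 19

Derivation:
Executing turtle program step by step:
Start: pos=(6,0), heading=0, pen down
RT 45: heading 0 -> 315
FD 7: (6,0) -> (10.95,-4.95) [heading=315, draw]
LT 120: heading 315 -> 75
FD 12: (10.95,-4.95) -> (14.056,6.641) [heading=75, draw]
PU: pen up
FD 11: (14.056,6.641) -> (16.903,17.267) [heading=75, move]
Final: pos=(16.903,17.267), heading=75, 2 segment(s) drawn

Segment lengths:
  seg 1: (6,0) -> (10.95,-4.95), length = 7
  seg 2: (10.95,-4.95) -> (14.056,6.641), length = 12
Total = 19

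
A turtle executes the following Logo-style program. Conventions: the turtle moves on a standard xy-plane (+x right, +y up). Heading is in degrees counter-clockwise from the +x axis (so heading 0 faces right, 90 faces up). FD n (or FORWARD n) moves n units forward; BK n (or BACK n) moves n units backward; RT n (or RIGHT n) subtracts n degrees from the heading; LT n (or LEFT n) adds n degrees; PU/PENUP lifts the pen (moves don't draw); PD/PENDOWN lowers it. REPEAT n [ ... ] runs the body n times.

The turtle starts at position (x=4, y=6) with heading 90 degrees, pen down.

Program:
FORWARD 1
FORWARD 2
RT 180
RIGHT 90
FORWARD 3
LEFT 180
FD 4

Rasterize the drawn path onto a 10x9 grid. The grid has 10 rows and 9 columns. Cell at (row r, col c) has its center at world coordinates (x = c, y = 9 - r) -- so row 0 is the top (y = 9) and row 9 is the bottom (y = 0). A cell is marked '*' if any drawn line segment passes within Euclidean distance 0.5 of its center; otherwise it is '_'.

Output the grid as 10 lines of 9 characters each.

Answer: _*****___
____*____
____*____
____*____
_________
_________
_________
_________
_________
_________

Derivation:
Segment 0: (4,6) -> (4,7)
Segment 1: (4,7) -> (4,9)
Segment 2: (4,9) -> (1,9)
Segment 3: (1,9) -> (5,9)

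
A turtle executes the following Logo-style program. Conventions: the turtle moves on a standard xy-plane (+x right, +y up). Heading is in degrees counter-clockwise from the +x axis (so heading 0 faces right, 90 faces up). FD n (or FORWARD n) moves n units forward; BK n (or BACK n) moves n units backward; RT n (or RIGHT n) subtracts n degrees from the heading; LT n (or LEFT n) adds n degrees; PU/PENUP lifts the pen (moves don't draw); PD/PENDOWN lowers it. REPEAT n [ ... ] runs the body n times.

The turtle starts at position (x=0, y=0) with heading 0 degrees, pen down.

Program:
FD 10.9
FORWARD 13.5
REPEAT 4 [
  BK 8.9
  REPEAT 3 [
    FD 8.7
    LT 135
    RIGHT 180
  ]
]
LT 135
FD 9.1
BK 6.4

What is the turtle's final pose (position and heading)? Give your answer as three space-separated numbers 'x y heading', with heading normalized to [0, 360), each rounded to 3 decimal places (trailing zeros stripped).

Answer: 26.109 -19.226 315

Derivation:
Executing turtle program step by step:
Start: pos=(0,0), heading=0, pen down
FD 10.9: (0,0) -> (10.9,0) [heading=0, draw]
FD 13.5: (10.9,0) -> (24.4,0) [heading=0, draw]
REPEAT 4 [
  -- iteration 1/4 --
  BK 8.9: (24.4,0) -> (15.5,0) [heading=0, draw]
  REPEAT 3 [
    -- iteration 1/3 --
    FD 8.7: (15.5,0) -> (24.2,0) [heading=0, draw]
    LT 135: heading 0 -> 135
    RT 180: heading 135 -> 315
    -- iteration 2/3 --
    FD 8.7: (24.2,0) -> (30.352,-6.152) [heading=315, draw]
    LT 135: heading 315 -> 90
    RT 180: heading 90 -> 270
    -- iteration 3/3 --
    FD 8.7: (30.352,-6.152) -> (30.352,-14.852) [heading=270, draw]
    LT 135: heading 270 -> 45
    RT 180: heading 45 -> 225
  ]
  -- iteration 2/4 --
  BK 8.9: (30.352,-14.852) -> (36.645,-8.559) [heading=225, draw]
  REPEAT 3 [
    -- iteration 1/3 --
    FD 8.7: (36.645,-8.559) -> (30.493,-14.71) [heading=225, draw]
    LT 135: heading 225 -> 0
    RT 180: heading 0 -> 180
    -- iteration 2/3 --
    FD 8.7: (30.493,-14.71) -> (21.793,-14.71) [heading=180, draw]
    LT 135: heading 180 -> 315
    RT 180: heading 315 -> 135
    -- iteration 3/3 --
    FD 8.7: (21.793,-14.71) -> (15.641,-8.559) [heading=135, draw]
    LT 135: heading 135 -> 270
    RT 180: heading 270 -> 90
  ]
  -- iteration 3/4 --
  BK 8.9: (15.641,-8.559) -> (15.641,-17.459) [heading=90, draw]
  REPEAT 3 [
    -- iteration 1/3 --
    FD 8.7: (15.641,-17.459) -> (15.641,-8.759) [heading=90, draw]
    LT 135: heading 90 -> 225
    RT 180: heading 225 -> 45
    -- iteration 2/3 --
    FD 8.7: (15.641,-8.759) -> (21.793,-2.607) [heading=45, draw]
    LT 135: heading 45 -> 180
    RT 180: heading 180 -> 0
    -- iteration 3/3 --
    FD 8.7: (21.793,-2.607) -> (30.493,-2.607) [heading=0, draw]
    LT 135: heading 0 -> 135
    RT 180: heading 135 -> 315
  ]
  -- iteration 4/4 --
  BK 8.9: (30.493,-2.607) -> (24.2,3.687) [heading=315, draw]
  REPEAT 3 [
    -- iteration 1/3 --
    FD 8.7: (24.2,3.687) -> (30.352,-2.465) [heading=315, draw]
    LT 135: heading 315 -> 90
    RT 180: heading 90 -> 270
    -- iteration 2/3 --
    FD 8.7: (30.352,-2.465) -> (30.352,-11.165) [heading=270, draw]
    LT 135: heading 270 -> 45
    RT 180: heading 45 -> 225
    -- iteration 3/3 --
    FD 8.7: (30.352,-11.165) -> (24.2,-17.317) [heading=225, draw]
    LT 135: heading 225 -> 0
    RT 180: heading 0 -> 180
  ]
]
LT 135: heading 180 -> 315
FD 9.1: (24.2,-17.317) -> (30.635,-23.752) [heading=315, draw]
BK 6.4: (30.635,-23.752) -> (26.109,-19.226) [heading=315, draw]
Final: pos=(26.109,-19.226), heading=315, 20 segment(s) drawn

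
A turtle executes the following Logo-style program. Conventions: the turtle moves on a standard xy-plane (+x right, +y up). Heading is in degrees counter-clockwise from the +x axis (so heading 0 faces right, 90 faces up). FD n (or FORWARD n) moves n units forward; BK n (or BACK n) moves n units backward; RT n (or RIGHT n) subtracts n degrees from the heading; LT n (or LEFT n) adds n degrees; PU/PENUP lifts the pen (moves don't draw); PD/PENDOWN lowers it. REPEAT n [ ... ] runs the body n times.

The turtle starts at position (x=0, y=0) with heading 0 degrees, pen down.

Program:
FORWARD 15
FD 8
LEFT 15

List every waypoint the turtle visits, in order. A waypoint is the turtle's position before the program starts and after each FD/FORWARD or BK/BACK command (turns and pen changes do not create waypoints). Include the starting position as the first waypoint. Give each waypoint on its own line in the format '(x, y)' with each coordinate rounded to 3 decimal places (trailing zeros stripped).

Answer: (0, 0)
(15, 0)
(23, 0)

Derivation:
Executing turtle program step by step:
Start: pos=(0,0), heading=0, pen down
FD 15: (0,0) -> (15,0) [heading=0, draw]
FD 8: (15,0) -> (23,0) [heading=0, draw]
LT 15: heading 0 -> 15
Final: pos=(23,0), heading=15, 2 segment(s) drawn
Waypoints (3 total):
(0, 0)
(15, 0)
(23, 0)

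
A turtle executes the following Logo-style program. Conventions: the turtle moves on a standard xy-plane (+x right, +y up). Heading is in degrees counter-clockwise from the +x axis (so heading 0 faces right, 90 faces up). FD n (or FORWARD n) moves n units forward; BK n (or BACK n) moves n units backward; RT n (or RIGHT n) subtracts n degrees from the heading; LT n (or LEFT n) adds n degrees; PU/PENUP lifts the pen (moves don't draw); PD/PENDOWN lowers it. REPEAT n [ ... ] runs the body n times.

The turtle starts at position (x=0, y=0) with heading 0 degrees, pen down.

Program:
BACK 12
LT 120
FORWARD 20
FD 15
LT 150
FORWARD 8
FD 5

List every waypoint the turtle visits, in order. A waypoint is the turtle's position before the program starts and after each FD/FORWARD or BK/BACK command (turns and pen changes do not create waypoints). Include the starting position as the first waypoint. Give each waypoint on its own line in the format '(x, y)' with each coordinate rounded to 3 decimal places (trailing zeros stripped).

Answer: (0, 0)
(-12, 0)
(-22, 17.321)
(-29.5, 30.311)
(-29.5, 22.311)
(-29.5, 17.311)

Derivation:
Executing turtle program step by step:
Start: pos=(0,0), heading=0, pen down
BK 12: (0,0) -> (-12,0) [heading=0, draw]
LT 120: heading 0 -> 120
FD 20: (-12,0) -> (-22,17.321) [heading=120, draw]
FD 15: (-22,17.321) -> (-29.5,30.311) [heading=120, draw]
LT 150: heading 120 -> 270
FD 8: (-29.5,30.311) -> (-29.5,22.311) [heading=270, draw]
FD 5: (-29.5,22.311) -> (-29.5,17.311) [heading=270, draw]
Final: pos=(-29.5,17.311), heading=270, 5 segment(s) drawn
Waypoints (6 total):
(0, 0)
(-12, 0)
(-22, 17.321)
(-29.5, 30.311)
(-29.5, 22.311)
(-29.5, 17.311)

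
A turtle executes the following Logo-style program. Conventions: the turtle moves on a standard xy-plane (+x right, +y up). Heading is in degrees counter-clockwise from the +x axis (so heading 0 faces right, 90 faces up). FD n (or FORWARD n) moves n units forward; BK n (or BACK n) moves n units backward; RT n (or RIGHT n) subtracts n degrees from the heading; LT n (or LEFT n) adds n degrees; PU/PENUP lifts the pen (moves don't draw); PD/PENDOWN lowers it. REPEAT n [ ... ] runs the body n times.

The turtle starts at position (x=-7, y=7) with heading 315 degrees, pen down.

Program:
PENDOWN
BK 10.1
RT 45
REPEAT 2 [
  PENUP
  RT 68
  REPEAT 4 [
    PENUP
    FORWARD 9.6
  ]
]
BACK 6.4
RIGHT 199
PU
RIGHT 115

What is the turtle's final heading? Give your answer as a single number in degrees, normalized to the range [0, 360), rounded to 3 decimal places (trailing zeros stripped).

Answer: 180

Derivation:
Executing turtle program step by step:
Start: pos=(-7,7), heading=315, pen down
PD: pen down
BK 10.1: (-7,7) -> (-14.142,14.142) [heading=315, draw]
RT 45: heading 315 -> 270
REPEAT 2 [
  -- iteration 1/2 --
  PU: pen up
  RT 68: heading 270 -> 202
  REPEAT 4 [
    -- iteration 1/4 --
    PU: pen up
    FD 9.6: (-14.142,14.142) -> (-23.043,10.546) [heading=202, move]
    -- iteration 2/4 --
    PU: pen up
    FD 9.6: (-23.043,10.546) -> (-31.944,6.949) [heading=202, move]
    -- iteration 3/4 --
    PU: pen up
    FD 9.6: (-31.944,6.949) -> (-40.845,3.353) [heading=202, move]
    -- iteration 4/4 --
    PU: pen up
    FD 9.6: (-40.845,3.353) -> (-49.746,-0.243) [heading=202, move]
  ]
  -- iteration 2/2 --
  PU: pen up
  RT 68: heading 202 -> 134
  REPEAT 4 [
    -- iteration 1/4 --
    PU: pen up
    FD 9.6: (-49.746,-0.243) -> (-56.414,6.663) [heading=134, move]
    -- iteration 2/4 --
    PU: pen up
    FD 9.6: (-56.414,6.663) -> (-63.083,13.568) [heading=134, move]
    -- iteration 3/4 --
    PU: pen up
    FD 9.6: (-63.083,13.568) -> (-69.752,20.474) [heading=134, move]
    -- iteration 4/4 --
    PU: pen up
    FD 9.6: (-69.752,20.474) -> (-76.421,27.38) [heading=134, move]
  ]
]
BK 6.4: (-76.421,27.38) -> (-71.975,22.776) [heading=134, move]
RT 199: heading 134 -> 295
PU: pen up
RT 115: heading 295 -> 180
Final: pos=(-71.975,22.776), heading=180, 1 segment(s) drawn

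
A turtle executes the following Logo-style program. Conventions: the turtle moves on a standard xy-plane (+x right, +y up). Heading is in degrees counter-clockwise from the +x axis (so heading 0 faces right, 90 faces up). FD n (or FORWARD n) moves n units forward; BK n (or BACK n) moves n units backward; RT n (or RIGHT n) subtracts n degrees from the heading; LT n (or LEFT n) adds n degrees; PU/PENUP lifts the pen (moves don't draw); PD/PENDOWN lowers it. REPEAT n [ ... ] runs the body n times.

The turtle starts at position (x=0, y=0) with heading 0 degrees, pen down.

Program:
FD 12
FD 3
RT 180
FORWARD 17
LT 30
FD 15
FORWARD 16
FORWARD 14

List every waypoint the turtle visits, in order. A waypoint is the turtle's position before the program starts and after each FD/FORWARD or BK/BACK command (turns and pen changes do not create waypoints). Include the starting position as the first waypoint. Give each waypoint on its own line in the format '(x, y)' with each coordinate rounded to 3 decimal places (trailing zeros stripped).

Executing turtle program step by step:
Start: pos=(0,0), heading=0, pen down
FD 12: (0,0) -> (12,0) [heading=0, draw]
FD 3: (12,0) -> (15,0) [heading=0, draw]
RT 180: heading 0 -> 180
FD 17: (15,0) -> (-2,0) [heading=180, draw]
LT 30: heading 180 -> 210
FD 15: (-2,0) -> (-14.99,-7.5) [heading=210, draw]
FD 16: (-14.99,-7.5) -> (-28.847,-15.5) [heading=210, draw]
FD 14: (-28.847,-15.5) -> (-40.971,-22.5) [heading=210, draw]
Final: pos=(-40.971,-22.5), heading=210, 6 segment(s) drawn
Waypoints (7 total):
(0, 0)
(12, 0)
(15, 0)
(-2, 0)
(-14.99, -7.5)
(-28.847, -15.5)
(-40.971, -22.5)

Answer: (0, 0)
(12, 0)
(15, 0)
(-2, 0)
(-14.99, -7.5)
(-28.847, -15.5)
(-40.971, -22.5)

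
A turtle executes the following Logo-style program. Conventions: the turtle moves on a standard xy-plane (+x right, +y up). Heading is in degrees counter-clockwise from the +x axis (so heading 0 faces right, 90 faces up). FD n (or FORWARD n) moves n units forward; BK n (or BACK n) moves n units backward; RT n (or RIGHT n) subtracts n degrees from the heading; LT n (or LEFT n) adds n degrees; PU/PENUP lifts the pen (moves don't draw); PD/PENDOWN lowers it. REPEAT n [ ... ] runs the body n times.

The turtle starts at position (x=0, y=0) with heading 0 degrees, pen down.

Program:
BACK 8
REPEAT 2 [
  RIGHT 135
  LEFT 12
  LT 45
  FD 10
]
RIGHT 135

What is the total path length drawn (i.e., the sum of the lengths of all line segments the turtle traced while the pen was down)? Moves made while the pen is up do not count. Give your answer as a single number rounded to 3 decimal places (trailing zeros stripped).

Answer: 28

Derivation:
Executing turtle program step by step:
Start: pos=(0,0), heading=0, pen down
BK 8: (0,0) -> (-8,0) [heading=0, draw]
REPEAT 2 [
  -- iteration 1/2 --
  RT 135: heading 0 -> 225
  LT 12: heading 225 -> 237
  LT 45: heading 237 -> 282
  FD 10: (-8,0) -> (-5.921,-9.781) [heading=282, draw]
  -- iteration 2/2 --
  RT 135: heading 282 -> 147
  LT 12: heading 147 -> 159
  LT 45: heading 159 -> 204
  FD 10: (-5.921,-9.781) -> (-15.056,-13.849) [heading=204, draw]
]
RT 135: heading 204 -> 69
Final: pos=(-15.056,-13.849), heading=69, 3 segment(s) drawn

Segment lengths:
  seg 1: (0,0) -> (-8,0), length = 8
  seg 2: (-8,0) -> (-5.921,-9.781), length = 10
  seg 3: (-5.921,-9.781) -> (-15.056,-13.849), length = 10
Total = 28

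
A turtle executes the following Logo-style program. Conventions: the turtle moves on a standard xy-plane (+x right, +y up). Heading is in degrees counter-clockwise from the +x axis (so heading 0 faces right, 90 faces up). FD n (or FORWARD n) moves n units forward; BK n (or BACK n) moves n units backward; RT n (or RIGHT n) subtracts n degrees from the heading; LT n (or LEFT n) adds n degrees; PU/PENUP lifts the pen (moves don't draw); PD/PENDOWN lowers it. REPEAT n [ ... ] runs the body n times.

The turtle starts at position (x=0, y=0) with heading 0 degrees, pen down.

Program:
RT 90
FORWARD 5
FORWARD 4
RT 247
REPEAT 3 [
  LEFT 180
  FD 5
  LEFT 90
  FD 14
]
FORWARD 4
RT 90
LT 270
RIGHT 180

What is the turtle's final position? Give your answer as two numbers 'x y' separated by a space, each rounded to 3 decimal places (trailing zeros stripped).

Executing turtle program step by step:
Start: pos=(0,0), heading=0, pen down
RT 90: heading 0 -> 270
FD 5: (0,0) -> (0,-5) [heading=270, draw]
FD 4: (0,-5) -> (0,-9) [heading=270, draw]
RT 247: heading 270 -> 23
REPEAT 3 [
  -- iteration 1/3 --
  LT 180: heading 23 -> 203
  FD 5: (0,-9) -> (-4.603,-10.954) [heading=203, draw]
  LT 90: heading 203 -> 293
  FD 14: (-4.603,-10.954) -> (0.868,-23.841) [heading=293, draw]
  -- iteration 2/3 --
  LT 180: heading 293 -> 113
  FD 5: (0.868,-23.841) -> (-1.086,-19.238) [heading=113, draw]
  LT 90: heading 113 -> 203
  FD 14: (-1.086,-19.238) -> (-13.973,-24.708) [heading=203, draw]
  -- iteration 3/3 --
  LT 180: heading 203 -> 23
  FD 5: (-13.973,-24.708) -> (-9.37,-22.755) [heading=23, draw]
  LT 90: heading 23 -> 113
  FD 14: (-9.37,-22.755) -> (-14.841,-9.868) [heading=113, draw]
]
FD 4: (-14.841,-9.868) -> (-16.404,-6.186) [heading=113, draw]
RT 90: heading 113 -> 23
LT 270: heading 23 -> 293
RT 180: heading 293 -> 113
Final: pos=(-16.404,-6.186), heading=113, 9 segment(s) drawn

Answer: -16.404 -6.186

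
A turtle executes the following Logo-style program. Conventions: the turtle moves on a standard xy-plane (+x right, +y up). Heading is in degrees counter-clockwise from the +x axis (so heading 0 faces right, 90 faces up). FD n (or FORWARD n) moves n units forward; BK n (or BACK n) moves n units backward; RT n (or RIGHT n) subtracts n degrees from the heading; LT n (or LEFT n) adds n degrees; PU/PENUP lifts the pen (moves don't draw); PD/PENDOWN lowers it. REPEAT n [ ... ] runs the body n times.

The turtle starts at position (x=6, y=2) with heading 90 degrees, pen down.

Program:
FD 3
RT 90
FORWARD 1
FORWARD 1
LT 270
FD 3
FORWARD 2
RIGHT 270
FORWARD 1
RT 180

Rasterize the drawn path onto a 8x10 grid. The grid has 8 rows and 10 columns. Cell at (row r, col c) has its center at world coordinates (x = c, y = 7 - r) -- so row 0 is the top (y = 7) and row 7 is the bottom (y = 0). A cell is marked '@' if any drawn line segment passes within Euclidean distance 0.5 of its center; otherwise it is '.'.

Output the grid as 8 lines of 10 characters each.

Answer: ..........
..........
......@@@.
......@.@.
......@.@.
......@.@.
........@.
........@@

Derivation:
Segment 0: (6,2) -> (6,5)
Segment 1: (6,5) -> (7,5)
Segment 2: (7,5) -> (8,5)
Segment 3: (8,5) -> (8,2)
Segment 4: (8,2) -> (8,0)
Segment 5: (8,0) -> (9,0)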